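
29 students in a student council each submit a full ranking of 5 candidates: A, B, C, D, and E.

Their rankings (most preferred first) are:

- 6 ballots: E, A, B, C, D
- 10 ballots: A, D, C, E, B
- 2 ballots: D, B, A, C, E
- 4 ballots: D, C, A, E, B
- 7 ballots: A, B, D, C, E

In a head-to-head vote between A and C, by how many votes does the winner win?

21

Ballots ranking A above C: 6+10+2+7 = 25.
Ballots ranking C above A: 4.
A wins 25–4, a margin of 21.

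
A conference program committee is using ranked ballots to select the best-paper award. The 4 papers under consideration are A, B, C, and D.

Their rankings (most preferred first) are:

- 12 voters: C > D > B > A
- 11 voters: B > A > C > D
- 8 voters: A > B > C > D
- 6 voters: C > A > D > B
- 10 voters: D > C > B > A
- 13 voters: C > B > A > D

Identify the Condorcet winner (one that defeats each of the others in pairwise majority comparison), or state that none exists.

C

Head-to-head results (60 voters total):
A vs B: B wins 46–14.
A vs C: C wins 41–19.
A vs D: A wins 38–22.
B vs C: C wins 41–19.
B vs D: B wins 32–28.
C vs D: C wins 50–10.
C beats each rival — A (41–19), B (41–19), D (50–10) — so C is the Condorcet winner.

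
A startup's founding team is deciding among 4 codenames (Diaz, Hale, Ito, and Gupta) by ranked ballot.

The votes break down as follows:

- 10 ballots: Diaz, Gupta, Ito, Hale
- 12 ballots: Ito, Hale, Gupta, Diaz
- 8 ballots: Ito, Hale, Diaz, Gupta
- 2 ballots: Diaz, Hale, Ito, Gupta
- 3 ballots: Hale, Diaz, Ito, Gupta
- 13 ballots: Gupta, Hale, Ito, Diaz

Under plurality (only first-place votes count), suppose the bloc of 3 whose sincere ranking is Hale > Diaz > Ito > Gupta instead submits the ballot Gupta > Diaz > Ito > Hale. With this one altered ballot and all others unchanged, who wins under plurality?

Ito

First-place totals with the altered ballot: Diaz 12, Hale 0, Ito 20, Gupta 16.
The winner is unchanged: still Ito.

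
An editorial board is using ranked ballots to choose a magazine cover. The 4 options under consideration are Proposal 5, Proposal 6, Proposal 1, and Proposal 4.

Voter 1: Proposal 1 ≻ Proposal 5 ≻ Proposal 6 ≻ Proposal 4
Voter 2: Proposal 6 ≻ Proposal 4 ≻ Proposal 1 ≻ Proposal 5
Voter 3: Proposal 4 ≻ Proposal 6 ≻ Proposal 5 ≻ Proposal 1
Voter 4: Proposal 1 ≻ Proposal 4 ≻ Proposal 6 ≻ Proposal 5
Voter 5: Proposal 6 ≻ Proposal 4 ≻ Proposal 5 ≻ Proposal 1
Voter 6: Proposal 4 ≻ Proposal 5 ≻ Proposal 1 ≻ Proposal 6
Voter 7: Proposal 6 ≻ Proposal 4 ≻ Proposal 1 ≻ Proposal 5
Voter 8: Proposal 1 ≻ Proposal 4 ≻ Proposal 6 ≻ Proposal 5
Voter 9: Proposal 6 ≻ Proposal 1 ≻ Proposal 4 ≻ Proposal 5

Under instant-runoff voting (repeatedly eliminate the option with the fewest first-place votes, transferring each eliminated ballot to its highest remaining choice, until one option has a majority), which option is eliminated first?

Proposal 5

Round 1: Proposal 6 4, Proposal 1 3, Proposal 4 2, Proposal 5 0. Proposal 5 has the fewest and is eliminated.
Round 2: Proposal 6 4, Proposal 1 3, Proposal 4 2. Proposal 4 has the fewest and is eliminated.
Round 3: Proposal 6 5, Proposal 1 4. Proposal 6 has a majority.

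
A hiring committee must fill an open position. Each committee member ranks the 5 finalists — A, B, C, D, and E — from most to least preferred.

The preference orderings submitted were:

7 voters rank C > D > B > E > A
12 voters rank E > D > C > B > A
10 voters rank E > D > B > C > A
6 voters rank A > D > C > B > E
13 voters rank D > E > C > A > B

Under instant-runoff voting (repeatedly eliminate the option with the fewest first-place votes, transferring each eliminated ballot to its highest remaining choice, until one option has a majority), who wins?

D

Round 1: E 22, D 13, C 7, A 6, B 0. B has the fewest and is eliminated.
Round 2: E 22, D 13, C 7, A 6. A has the fewest and is eliminated.
Round 3: E 22, D 19, C 7. C has the fewest and is eliminated.
Round 4: D 26, E 22. D has a majority.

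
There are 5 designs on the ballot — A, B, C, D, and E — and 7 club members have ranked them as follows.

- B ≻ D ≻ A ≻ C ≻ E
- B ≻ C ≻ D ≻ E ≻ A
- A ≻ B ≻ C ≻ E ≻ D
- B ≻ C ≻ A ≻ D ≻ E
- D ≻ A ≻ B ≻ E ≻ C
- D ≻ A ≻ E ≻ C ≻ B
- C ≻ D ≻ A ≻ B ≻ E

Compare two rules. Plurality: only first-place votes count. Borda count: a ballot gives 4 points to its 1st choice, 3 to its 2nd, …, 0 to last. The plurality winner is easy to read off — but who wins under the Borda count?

Plurality first-place counts: A 1, B 3, C 1, D 2, E 0 → B.
Borda totals: A 16, B 18, C 14, D 17, E 5 → B.

B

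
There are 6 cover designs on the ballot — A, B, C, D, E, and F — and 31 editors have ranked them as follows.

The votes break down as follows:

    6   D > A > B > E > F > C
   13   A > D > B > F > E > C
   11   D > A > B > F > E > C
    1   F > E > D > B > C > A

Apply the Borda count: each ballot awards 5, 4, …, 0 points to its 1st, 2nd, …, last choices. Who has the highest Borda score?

D

Borda scores:
  A: 6·4 + 13·5 + 11·4 + 0 = 133
  B: 6·3 + 13·3 + 11·3 + 2 = 92
  C: 6·0 + 13·0 + 11·0 + 1 = 1
  D: 6·5 + 13·4 + 11·5 + 3 = 140
  E: 6·2 + 13·1 + 11·1 + 4 = 40
  F: 6·1 + 13·2 + 11·2 + 5 = 59
D has the highest total.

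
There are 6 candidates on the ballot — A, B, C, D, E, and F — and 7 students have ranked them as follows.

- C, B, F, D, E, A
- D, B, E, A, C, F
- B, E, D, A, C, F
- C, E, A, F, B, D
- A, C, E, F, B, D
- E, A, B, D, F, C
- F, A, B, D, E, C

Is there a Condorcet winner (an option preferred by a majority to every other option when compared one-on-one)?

No

Head-to-head results (7 voters total):
A vs B: A wins 4–3.
A vs C: A wins 5–2.
A vs D: A wins 4–3.
A vs E: E wins 5–2.
A vs F: A wins 5–2.
B vs C: B wins 4–3.
B vs D: B wins 6–1.
B vs E: B wins 4–3.
B vs F: B wins 4–3.
C vs D: D wins 4–3.
C vs E: E wins 4–3.
C vs F: C wins 5–2.
D vs E: E wins 4–3.
D vs F: F wins 4–3.
E vs F: E wins 5–2.
No candidate beats all others: A beats B beats E beats A, a majority cycle.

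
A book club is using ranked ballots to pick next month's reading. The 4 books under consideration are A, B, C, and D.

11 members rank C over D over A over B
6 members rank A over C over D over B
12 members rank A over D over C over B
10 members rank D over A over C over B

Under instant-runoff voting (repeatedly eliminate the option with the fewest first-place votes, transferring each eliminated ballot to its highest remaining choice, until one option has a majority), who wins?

A

Round 1: A 18, C 11, D 10, B 0. B has the fewest and is eliminated.
Round 2: A 18, C 11, D 10. D has the fewest and is eliminated.
Round 3: A 28, C 11. A has a majority.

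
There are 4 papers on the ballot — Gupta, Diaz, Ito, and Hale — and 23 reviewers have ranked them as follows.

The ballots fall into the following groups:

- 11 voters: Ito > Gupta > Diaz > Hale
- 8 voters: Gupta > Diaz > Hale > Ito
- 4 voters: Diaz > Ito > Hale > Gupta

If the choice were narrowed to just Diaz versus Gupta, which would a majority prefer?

Ballots ranking Diaz above Gupta: 4.
Ballots ranking Gupta above Diaz: 11+8 = 19.
Gupta wins the head-to-head, 19–4.

Gupta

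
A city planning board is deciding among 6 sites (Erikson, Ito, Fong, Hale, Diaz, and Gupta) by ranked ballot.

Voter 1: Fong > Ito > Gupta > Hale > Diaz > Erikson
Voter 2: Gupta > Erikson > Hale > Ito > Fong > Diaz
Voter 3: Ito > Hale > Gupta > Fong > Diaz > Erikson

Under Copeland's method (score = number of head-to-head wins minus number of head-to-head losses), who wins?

Ito

Pairwise results:
  Erikson vs Ito: Ito wins 2–1.
  Erikson vs Fong: Fong wins 2–1.
  Erikson vs Hale: Hale wins 2–1.
  Erikson vs Diaz: Diaz wins 2–1.
  Erikson vs Gupta: Gupta wins 3–0.
  Ito vs Fong: Ito wins 2–1.
  Ito vs Hale: Ito wins 2–1.
  Ito vs Diaz: Ito wins 3–0.
  Ito vs Gupta: Ito wins 2–1.
  Fong vs Hale: Hale wins 2–1.
  Fong vs Diaz: Fong wins 3–0.
  Fong vs Gupta: Gupta wins 2–1.
  Hale vs Diaz: Hale wins 3–0.
  Hale vs Gupta: Gupta wins 2–1.
  Diaz vs Gupta: Gupta wins 3–0.
Copeland scores (wins − losses):
  Erikson: 0 − 5 = -5
  Ito: 5 − 0 = 5
  Fong: 2 − 3 = -1
  Hale: 3 − 2 = 1
  Diaz: 1 − 4 = -3
  Gupta: 4 − 1 = 3
Ito has the best Copeland score.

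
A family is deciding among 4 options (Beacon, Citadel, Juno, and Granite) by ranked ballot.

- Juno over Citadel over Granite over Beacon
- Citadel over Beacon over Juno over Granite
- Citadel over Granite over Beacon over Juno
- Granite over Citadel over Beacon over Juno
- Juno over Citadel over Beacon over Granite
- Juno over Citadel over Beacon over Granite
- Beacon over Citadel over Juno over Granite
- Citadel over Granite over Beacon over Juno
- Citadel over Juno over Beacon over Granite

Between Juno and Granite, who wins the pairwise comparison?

Ballots ranking Juno above Granite: 6.
Ballots ranking Granite above Juno: 3.
Juno wins the head-to-head, 6–3.

Juno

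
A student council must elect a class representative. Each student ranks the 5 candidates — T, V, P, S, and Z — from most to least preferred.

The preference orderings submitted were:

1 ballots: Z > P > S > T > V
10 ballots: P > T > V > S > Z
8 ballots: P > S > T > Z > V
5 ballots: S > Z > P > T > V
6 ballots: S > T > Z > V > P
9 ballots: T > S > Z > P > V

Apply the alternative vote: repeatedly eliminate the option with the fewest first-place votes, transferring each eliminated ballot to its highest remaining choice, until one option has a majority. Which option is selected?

S

Round 1: P 18, S 11, T 9, Z 1, V 0. V has the fewest and is eliminated.
Round 2: P 18, S 11, T 9, Z 1. Z has the fewest and is eliminated.
Round 3: P 19, S 11, T 9. T has the fewest and is eliminated.
Round 4: S 20, P 19. S has a majority.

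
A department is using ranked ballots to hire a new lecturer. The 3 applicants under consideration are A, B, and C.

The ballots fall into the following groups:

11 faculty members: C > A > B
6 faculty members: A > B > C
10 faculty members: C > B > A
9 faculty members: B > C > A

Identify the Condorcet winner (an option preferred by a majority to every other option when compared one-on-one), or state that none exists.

C

Head-to-head results (36 voters total):
A vs B: B wins 19–17.
A vs C: C wins 30–6.
B vs C: C wins 21–15.
C beats each rival — A (30–6), B (21–15) — so C is the Condorcet winner.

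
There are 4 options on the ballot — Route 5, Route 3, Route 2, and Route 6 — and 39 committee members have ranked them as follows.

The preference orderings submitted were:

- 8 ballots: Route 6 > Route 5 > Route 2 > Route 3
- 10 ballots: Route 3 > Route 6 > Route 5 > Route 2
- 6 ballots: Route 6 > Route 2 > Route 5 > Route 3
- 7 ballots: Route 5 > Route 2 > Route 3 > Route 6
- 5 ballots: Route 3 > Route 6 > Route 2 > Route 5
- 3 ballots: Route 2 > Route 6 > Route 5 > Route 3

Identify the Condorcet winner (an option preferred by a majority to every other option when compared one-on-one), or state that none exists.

Head-to-head results (39 voters total):
Route 5 vs Route 3: Route 5 wins 24–15.
Route 5 vs Route 2: Route 5 wins 25–14.
Route 5 vs Route 6: Route 6 wins 32–7.
Route 3 vs Route 2: Route 2 wins 24–15.
Route 3 vs Route 6: Route 3 wins 22–17.
Route 2 vs Route 6: Route 6 wins 29–10.
No candidate beats all others: Route 5 beats Route 3 beats Route 6 beats Route 5, a majority cycle.

No Condorcet winner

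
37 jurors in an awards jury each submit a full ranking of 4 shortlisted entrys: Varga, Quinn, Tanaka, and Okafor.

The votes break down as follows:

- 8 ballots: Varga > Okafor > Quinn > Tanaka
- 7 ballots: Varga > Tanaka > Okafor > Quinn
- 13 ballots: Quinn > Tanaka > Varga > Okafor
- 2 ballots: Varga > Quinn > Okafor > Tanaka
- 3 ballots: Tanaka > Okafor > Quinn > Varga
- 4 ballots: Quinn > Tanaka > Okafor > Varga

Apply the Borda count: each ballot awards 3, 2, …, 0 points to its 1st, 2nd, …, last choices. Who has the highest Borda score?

Quinn

Borda scores:
  Varga: 8·3 + 7·3 + 13·1 + 2·3 + 3·0 + 4·0 = 64
  Quinn: 8·1 + 7·0 + 13·3 + 2·2 + 3·1 + 4·3 = 66
  Tanaka: 8·0 + 7·2 + 13·2 + 2·0 + 3·3 + 4·2 = 57
  Okafor: 8·2 + 7·1 + 13·0 + 2·1 + 3·2 + 4·1 = 35
Quinn has the highest total.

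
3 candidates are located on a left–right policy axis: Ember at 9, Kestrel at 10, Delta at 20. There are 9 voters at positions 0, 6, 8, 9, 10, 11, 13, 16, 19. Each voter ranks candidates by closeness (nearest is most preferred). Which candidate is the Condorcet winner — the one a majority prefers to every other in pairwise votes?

Kestrel

With single-peaked preferences on a line, the Condorcet winner is the candidate closest to the median voter.
The median voter (position 10) is closest to Kestrel at 10.
Check: Kestrel vs Ember — voters closer to Kestrel: 5 of 9.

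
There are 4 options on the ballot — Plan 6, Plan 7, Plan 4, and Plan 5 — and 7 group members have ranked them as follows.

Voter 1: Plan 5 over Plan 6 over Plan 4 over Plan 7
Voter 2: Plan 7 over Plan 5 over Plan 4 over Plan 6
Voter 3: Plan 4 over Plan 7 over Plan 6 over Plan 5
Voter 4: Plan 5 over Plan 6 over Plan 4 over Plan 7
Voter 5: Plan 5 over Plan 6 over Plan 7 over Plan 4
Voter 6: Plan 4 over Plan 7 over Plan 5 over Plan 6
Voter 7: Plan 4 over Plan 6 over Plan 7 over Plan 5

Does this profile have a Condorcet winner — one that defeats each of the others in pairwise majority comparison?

No

Head-to-head results (7 voters total):
Plan 6 vs Plan 7: Plan 6 wins 4–3.
Plan 6 vs Plan 4: Plan 4 wins 4–3.
Plan 6 vs Plan 5: Plan 5 wins 5–2.
Plan 7 vs Plan 4: Plan 4 wins 5–2.
Plan 7 vs Plan 5: Plan 7 wins 4–3.
Plan 4 vs Plan 5: Plan 5 wins 4–3.
No candidate beats all others: Plan 6 beats Plan 7 beats Plan 5 beats Plan 6, a majority cycle.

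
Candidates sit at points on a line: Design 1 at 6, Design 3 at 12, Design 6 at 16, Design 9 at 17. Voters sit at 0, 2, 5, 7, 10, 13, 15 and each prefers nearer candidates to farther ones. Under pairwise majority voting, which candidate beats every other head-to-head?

Design 1

With single-peaked preferences on a line, the Condorcet winner is the candidate closest to the median voter.
The median voter (position 7) is closest to Design 1 at 6.
Check: Design 1 vs Design 6 — voters closer to Design 1: 5 of 7.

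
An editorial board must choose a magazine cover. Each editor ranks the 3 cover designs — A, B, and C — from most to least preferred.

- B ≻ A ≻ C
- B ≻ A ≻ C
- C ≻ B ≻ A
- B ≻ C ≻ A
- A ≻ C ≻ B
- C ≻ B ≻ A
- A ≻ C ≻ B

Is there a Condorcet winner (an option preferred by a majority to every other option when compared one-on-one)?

Head-to-head results (7 voters total):
A vs B: B wins 5–2.
A vs C: A wins 4–3.
B vs C: C wins 4–3.
No candidate beats all others: A beats C beats B beats A, a majority cycle.

No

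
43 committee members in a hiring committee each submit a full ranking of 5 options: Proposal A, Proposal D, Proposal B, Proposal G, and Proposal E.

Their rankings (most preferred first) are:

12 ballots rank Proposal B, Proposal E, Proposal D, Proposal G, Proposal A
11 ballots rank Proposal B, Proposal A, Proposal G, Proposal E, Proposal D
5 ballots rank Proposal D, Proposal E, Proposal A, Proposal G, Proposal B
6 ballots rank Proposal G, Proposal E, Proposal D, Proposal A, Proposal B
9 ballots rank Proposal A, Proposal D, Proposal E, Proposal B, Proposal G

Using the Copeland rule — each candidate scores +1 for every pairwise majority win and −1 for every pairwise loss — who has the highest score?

Pairwise results:
  Proposal A vs Proposal D: Proposal D wins 23–20.
  Proposal A vs Proposal B: Proposal B wins 23–20.
  Proposal A vs Proposal G: Proposal A wins 25–18.
  Proposal A vs Proposal E: Proposal E wins 23–20.
  Proposal D vs Proposal B: Proposal B wins 23–20.
  Proposal D vs Proposal G: Proposal D wins 26–17.
  Proposal D vs Proposal E: Proposal E wins 29–14.
  Proposal B vs Proposal G: Proposal B wins 32–11.
  Proposal B vs Proposal E: Proposal B wins 23–20.
  Proposal G vs Proposal E: Proposal E wins 26–17.
Copeland scores (wins − losses):
  Proposal A: 1 − 3 = -2
  Proposal D: 2 − 2 = 0
  Proposal B: 4 − 0 = 4
  Proposal G: 0 − 4 = -4
  Proposal E: 3 − 1 = 2
Proposal B has the best Copeland score.

Proposal B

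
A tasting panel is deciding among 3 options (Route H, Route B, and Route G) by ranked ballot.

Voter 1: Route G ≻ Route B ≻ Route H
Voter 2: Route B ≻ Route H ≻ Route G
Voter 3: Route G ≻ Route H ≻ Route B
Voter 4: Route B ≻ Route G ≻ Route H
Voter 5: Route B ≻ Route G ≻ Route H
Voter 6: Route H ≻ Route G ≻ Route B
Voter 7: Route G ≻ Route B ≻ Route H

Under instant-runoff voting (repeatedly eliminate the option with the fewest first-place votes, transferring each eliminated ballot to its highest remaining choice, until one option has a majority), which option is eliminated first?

Round 1: Route B 3, Route G 3, Route H 1. Route H has the fewest and is eliminated.
Round 2: Route G 4, Route B 3. Route G has a majority.

Route H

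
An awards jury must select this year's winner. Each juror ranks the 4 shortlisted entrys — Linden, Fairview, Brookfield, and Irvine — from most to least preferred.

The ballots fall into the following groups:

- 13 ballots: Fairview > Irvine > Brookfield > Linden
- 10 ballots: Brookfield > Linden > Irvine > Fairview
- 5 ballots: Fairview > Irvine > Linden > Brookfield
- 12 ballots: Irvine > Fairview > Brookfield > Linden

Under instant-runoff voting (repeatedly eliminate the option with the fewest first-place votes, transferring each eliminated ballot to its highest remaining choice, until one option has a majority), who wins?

Irvine

Round 1: Fairview 18, Irvine 12, Brookfield 10, Linden 0. Linden has the fewest and is eliminated.
Round 2: Fairview 18, Irvine 12, Brookfield 10. Brookfield has the fewest and is eliminated.
Round 3: Irvine 22, Fairview 18. Irvine has a majority.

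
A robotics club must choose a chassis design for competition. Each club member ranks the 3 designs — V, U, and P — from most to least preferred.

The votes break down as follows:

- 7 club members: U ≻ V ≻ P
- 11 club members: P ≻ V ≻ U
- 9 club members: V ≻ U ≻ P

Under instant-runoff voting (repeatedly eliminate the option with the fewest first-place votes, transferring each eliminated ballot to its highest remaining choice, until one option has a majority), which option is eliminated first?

U

Round 1: P 11, V 9, U 7. U has the fewest and is eliminated.
Round 2: V 16, P 11. V has a majority.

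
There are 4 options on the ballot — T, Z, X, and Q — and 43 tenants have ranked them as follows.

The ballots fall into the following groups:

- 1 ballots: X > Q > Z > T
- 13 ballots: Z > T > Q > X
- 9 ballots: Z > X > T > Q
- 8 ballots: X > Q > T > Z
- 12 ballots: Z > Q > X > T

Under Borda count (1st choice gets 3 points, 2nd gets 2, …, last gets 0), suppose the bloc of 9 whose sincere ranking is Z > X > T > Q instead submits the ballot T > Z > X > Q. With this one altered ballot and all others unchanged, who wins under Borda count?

Z

Borda totals with the altered ballot: T 61, Z 94, X 48, Q 55.
The winner is unchanged: still Z.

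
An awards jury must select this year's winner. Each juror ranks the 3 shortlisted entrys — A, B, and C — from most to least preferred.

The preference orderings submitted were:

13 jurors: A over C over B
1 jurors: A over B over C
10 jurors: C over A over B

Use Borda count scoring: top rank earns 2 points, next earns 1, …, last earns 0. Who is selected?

Borda scores:
  A: 13·2 + 2 + 10·1 = 38
  B: 13·0 + 1 + 10·0 = 1
  C: 13·1 + 0 + 10·2 = 33
A has the highest total.

A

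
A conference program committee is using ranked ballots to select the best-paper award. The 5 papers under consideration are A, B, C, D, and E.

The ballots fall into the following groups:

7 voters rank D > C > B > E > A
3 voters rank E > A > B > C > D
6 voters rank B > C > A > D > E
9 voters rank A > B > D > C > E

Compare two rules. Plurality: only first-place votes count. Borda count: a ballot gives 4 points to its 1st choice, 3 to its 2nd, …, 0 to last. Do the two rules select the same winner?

No

Plurality first-place counts: A 9, B 6, C 0, D 7, E 3 → A.
Borda totals: A 57, B 71, C 51, D 52, E 19 → B.
The two rules disagree: plurality picks A, Borda picks B.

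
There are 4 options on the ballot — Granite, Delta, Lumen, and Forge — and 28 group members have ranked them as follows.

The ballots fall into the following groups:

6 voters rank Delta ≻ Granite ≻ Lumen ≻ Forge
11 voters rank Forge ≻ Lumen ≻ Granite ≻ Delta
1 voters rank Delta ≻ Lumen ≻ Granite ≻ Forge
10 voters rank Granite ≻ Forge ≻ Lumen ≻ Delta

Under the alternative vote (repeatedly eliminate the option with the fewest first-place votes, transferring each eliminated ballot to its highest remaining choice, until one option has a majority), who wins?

Round 1: Forge 11, Granite 10, Delta 7, Lumen 0. Lumen has the fewest and is eliminated.
Round 2: Forge 11, Granite 10, Delta 7. Delta has the fewest and is eliminated.
Round 3: Granite 17, Forge 11. Granite has a majority.

Granite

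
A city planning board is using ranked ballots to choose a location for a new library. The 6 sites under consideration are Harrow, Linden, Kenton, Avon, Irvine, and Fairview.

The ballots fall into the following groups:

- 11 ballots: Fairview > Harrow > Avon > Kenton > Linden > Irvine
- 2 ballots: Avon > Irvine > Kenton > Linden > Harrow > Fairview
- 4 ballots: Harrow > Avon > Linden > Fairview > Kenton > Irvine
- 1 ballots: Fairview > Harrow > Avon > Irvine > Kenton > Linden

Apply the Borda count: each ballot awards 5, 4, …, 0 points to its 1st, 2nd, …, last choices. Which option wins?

Harrow

Borda scores:
  Harrow: 11·4 + 2·1 + 4·5 + 4 = 70
  Linden: 11·1 + 2·2 + 4·3 + 0 = 27
  Kenton: 11·2 + 2·3 + 4·1 + 1 = 33
  Avon: 11·3 + 2·5 + 4·4 + 3 = 62
  Irvine: 11·0 + 2·4 + 4·0 + 2 = 10
  Fairview: 11·5 + 2·0 + 4·2 + 5 = 68
Harrow has the highest total.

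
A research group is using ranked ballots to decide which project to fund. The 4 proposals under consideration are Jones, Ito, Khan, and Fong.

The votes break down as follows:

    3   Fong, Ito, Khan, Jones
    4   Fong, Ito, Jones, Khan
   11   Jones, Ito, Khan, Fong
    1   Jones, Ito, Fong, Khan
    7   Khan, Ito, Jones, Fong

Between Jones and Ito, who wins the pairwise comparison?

Ito

Ballots ranking Jones above Ito: 11+1 = 12.
Ballots ranking Ito above Jones: 3+4+7 = 14.
Ito wins the head-to-head, 14–12.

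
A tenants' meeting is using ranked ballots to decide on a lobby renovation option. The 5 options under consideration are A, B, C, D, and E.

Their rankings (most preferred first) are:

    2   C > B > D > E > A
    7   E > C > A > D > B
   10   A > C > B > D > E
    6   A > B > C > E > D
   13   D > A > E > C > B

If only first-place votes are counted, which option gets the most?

A

First-place vote totals:
  A: 16
  B: 0
  C: 2
  D: 13
  E: 7
A has the most first-place votes.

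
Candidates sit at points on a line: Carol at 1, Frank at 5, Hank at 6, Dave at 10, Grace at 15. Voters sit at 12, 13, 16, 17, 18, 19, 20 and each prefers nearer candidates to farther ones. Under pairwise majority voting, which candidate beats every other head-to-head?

With single-peaked preferences on a line, the Condorcet winner is the candidate closest to the median voter.
The median voter (position 17) is closest to Grace at 15.
Check: Grace vs Carol — voters closer to Grace: 7 of 7.

Grace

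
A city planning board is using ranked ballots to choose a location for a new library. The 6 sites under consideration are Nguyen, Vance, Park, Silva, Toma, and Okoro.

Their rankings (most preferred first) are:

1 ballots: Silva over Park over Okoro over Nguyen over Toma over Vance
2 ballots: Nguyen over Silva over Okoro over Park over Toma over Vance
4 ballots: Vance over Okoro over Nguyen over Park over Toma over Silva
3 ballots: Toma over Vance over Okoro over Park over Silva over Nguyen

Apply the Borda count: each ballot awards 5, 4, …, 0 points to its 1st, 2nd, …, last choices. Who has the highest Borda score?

Okoro

Borda scores:
  Nguyen: 2 + 2·5 + 4·3 + 3·0 = 24
  Vance: 0 + 2·0 + 4·5 + 3·4 = 32
  Park: 4 + 2·2 + 4·2 + 3·2 = 22
  Silva: 5 + 2·4 + 4·0 + 3·1 = 16
  Toma: 1 + 2·1 + 4·1 + 3·5 = 22
  Okoro: 3 + 2·3 + 4·4 + 3·3 = 34
Okoro has the highest total.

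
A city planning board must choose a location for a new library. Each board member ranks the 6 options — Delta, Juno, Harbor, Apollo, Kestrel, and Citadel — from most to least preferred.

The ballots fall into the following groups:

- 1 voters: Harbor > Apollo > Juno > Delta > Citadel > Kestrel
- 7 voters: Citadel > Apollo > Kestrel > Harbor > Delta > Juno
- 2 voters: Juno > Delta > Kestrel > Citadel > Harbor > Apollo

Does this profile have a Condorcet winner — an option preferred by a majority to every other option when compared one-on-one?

Yes

Head-to-head results (10 voters total):
Delta vs Juno: Delta wins 7–3.
Delta vs Harbor: Harbor wins 8–2.
Delta vs Apollo: Apollo wins 8–2.
Delta vs Kestrel: Kestrel wins 7–3.
Delta vs Citadel: Citadel wins 7–3.
Juno vs Harbor: Harbor wins 8–2.
Juno vs Apollo: Apollo wins 8–2.
Juno vs Kestrel: Kestrel wins 7–3.
Juno vs Citadel: Citadel wins 7–3.
Harbor vs Apollo: Apollo wins 7–3.
Harbor vs Kestrel: Kestrel wins 9–1.
Harbor vs Citadel: Citadel wins 9–1.
Apollo vs Kestrel: Apollo wins 8–2.
Apollo vs Citadel: Citadel wins 9–1.
Kestrel vs Citadel: Citadel wins 8–2.
Citadel beats each rival — Delta (7–3), Juno (7–3), Harbor (9–1), Apollo (9–1), Kestrel (8–2) — so Citadel is the Condorcet winner.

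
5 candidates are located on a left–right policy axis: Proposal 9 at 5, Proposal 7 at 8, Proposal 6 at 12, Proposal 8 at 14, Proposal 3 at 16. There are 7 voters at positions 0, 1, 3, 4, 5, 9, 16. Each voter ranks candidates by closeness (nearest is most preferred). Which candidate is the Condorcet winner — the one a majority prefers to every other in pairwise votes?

Proposal 9

With single-peaked preferences on a line, the Condorcet winner is the candidate closest to the median voter.
The median voter (position 4) is closest to Proposal 9 at 5.
Check: Proposal 9 vs Proposal 6 — voters closer to Proposal 9: 5 of 7.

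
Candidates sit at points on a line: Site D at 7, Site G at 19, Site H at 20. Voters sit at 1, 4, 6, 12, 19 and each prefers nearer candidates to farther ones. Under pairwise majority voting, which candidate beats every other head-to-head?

Site D

With single-peaked preferences on a line, the Condorcet winner is the candidate closest to the median voter.
The median voter (position 6) is closest to Site D at 7.
Check: Site D vs Site G — voters closer to Site D: 4 of 5.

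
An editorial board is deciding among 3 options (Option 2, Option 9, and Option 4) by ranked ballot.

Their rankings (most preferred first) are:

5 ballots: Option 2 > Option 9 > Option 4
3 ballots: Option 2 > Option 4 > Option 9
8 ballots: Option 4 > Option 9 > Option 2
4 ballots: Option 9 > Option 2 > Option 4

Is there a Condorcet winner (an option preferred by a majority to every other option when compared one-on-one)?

No

Head-to-head results (20 voters total):
Option 2 vs Option 9: Option 9 wins 12–8.
Option 2 vs Option 4: Option 2 wins 12–8.
Option 9 vs Option 4: Option 4 wins 11–9.
No candidate beats all others: Option 2 beats Option 4 beats Option 9 beats Option 2, a majority cycle.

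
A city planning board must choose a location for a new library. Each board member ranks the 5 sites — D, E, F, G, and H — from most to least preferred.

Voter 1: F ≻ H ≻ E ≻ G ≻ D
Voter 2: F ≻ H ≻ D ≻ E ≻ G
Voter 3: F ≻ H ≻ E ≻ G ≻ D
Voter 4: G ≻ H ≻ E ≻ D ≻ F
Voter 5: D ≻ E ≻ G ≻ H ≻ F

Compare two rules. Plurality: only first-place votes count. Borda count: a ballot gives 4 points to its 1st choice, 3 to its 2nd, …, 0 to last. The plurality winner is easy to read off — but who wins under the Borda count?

Plurality first-place counts: D 1, E 0, F 3, G 1, H 0 → F.
Borda totals: D 7, E 10, F 12, G 8, H 13 → H.

H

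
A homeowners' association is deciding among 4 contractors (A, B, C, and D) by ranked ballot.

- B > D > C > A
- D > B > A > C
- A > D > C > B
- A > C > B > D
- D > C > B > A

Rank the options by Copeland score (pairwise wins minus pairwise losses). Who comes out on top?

Pairwise results:
  A vs B: B wins 3–2.
  A vs C: A wins 3–2.
  A vs D: D wins 3–2.
  B vs C: C wins 3–2.
  B vs D: D wins 3–2.
  C vs D: D wins 4–1.
Copeland scores (wins − losses):
  A: 1 − 2 = -1
  B: 1 − 2 = -1
  C: 1 − 2 = -1
  D: 3 − 0 = 3
D has the best Copeland score.

D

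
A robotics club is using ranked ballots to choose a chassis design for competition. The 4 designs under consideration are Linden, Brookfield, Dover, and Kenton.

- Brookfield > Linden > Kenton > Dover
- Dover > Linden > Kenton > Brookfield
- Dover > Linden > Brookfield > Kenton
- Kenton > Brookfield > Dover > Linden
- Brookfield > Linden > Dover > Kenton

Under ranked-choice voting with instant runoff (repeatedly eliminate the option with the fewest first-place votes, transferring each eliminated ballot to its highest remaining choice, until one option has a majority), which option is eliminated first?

Round 1: Brookfield 2, Dover 2, Kenton 1, Linden 0. Linden has the fewest and is eliminated.
Round 2: Brookfield 2, Dover 2, Kenton 1. Kenton has the fewest and is eliminated.
Round 3: Brookfield 3, Dover 2. Brookfield has a majority.

Linden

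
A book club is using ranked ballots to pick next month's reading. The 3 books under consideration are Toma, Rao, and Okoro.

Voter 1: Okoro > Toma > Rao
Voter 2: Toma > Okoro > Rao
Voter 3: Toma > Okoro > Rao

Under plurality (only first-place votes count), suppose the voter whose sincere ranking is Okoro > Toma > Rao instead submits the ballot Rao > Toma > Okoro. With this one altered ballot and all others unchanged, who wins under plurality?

Toma

First-place totals with the altered ballot: Toma 2, Rao 1, Okoro 0.
The winner is unchanged: still Toma.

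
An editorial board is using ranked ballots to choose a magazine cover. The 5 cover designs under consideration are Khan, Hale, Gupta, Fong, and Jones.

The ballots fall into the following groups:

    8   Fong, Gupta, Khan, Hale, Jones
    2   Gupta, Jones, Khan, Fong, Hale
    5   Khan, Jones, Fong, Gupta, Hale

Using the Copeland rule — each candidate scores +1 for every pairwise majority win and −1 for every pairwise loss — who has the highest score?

Fong

Pairwise results:
  Khan vs Hale: Khan wins 15–0.
  Khan vs Gupta: Gupta wins 10–5.
  Khan vs Fong: Fong wins 8–7.
  Khan vs Jones: Khan wins 13–2.
  Hale vs Gupta: Gupta wins 15–0.
  Hale vs Fong: Fong wins 15–0.
  Hale vs Jones: Hale wins 8–7.
  Gupta vs Fong: Fong wins 13–2.
  Gupta vs Jones: Gupta wins 10–5.
  Fong vs Jones: Fong wins 8–7.
Copeland scores (wins − losses):
  Khan: 2 − 2 = 0
  Hale: 1 − 3 = -2
  Gupta: 3 − 1 = 2
  Fong: 4 − 0 = 4
  Jones: 0 − 4 = -4
Fong has the best Copeland score.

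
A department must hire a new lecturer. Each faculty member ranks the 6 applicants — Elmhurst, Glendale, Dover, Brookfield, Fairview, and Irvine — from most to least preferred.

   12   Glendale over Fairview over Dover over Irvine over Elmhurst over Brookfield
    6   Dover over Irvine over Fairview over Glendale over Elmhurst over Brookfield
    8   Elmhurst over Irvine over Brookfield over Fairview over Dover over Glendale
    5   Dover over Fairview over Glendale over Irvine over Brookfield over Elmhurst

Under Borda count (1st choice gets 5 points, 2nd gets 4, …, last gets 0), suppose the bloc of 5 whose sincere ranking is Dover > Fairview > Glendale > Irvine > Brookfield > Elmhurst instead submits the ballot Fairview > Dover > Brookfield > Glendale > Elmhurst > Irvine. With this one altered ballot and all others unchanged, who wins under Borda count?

Borda totals with the altered ballot: Elmhurst 63, Glendale 82, Dover 94, Brookfield 39, Fairview 107, Irvine 80.
The winner is unchanged: still Fairview.

Fairview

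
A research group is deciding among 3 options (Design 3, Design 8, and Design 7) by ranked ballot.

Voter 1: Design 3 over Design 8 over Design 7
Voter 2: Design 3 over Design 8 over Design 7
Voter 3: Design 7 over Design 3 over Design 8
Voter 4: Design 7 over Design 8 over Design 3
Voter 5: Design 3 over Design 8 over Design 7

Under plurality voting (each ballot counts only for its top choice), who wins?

Design 3

First-place vote totals:
  Design 3: 3
  Design 8: 0
  Design 7: 2
Design 3 has the most first-place votes.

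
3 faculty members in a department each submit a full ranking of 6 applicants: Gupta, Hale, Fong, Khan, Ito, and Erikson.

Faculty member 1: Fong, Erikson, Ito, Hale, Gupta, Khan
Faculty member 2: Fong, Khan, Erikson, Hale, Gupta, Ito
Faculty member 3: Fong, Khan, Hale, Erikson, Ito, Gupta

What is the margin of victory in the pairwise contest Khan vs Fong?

3

Ballots ranking Khan above Fong: 0.
Ballots ranking Fong above Khan: 3.
Fong wins 3–0, a margin of 3.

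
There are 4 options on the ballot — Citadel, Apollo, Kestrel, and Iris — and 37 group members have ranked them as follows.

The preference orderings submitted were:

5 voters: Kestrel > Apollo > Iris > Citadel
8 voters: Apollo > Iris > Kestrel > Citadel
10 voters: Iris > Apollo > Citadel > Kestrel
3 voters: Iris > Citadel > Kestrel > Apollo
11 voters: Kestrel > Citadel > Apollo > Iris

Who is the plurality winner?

First-place vote totals:
  Citadel: 0
  Apollo: 8
  Kestrel: 16
  Iris: 13
Kestrel has the most first-place votes.

Kestrel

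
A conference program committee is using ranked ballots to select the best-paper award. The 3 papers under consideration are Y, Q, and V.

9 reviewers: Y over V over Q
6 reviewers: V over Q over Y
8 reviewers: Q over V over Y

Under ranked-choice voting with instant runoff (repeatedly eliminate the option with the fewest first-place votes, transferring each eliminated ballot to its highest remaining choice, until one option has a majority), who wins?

Round 1: Y 9, Q 8, V 6. V has the fewest and is eliminated.
Round 2: Q 14, Y 9. Q has a majority.

Q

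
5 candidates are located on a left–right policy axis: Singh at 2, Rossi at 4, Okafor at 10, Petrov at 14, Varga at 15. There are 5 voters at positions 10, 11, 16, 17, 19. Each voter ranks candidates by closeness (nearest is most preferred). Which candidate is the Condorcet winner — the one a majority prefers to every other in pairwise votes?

Varga

With single-peaked preferences on a line, the Condorcet winner is the candidate closest to the median voter.
The median voter (position 16) is closest to Varga at 15.
Check: Varga vs Rossi — voters closer to Varga: 5 of 5.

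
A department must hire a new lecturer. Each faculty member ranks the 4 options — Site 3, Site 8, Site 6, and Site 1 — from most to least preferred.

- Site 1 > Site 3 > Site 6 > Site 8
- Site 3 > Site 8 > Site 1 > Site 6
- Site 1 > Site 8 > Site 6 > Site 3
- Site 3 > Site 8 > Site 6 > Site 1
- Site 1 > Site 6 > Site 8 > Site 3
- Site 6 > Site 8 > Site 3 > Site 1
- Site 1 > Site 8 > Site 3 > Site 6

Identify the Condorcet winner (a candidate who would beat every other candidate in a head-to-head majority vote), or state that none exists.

Head-to-head results (7 voters total):
Site 3 vs Site 8: Site 8 wins 4–3.
Site 3 vs Site 6: Site 3 wins 4–3.
Site 3 vs Site 1: Site 1 wins 4–3.
Site 8 vs Site 6: Site 8 wins 4–3.
Site 8 vs Site 1: Site 1 wins 4–3.
Site 6 vs Site 1: Site 1 wins 5–2.
Site 1 beats each rival — Site 3 (4–3), Site 8 (4–3), Site 6 (5–2) — so Site 1 is the Condorcet winner.

Site 1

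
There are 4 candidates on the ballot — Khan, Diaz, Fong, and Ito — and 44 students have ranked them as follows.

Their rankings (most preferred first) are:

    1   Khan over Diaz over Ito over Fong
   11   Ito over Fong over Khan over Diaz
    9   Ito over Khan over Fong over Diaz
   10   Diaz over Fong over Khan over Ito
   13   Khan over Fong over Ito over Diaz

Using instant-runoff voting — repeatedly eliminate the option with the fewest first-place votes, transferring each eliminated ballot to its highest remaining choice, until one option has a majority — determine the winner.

Round 1: Ito 20, Khan 14, Diaz 10, Fong 0. Fong has the fewest and is eliminated.
Round 2: Ito 20, Khan 14, Diaz 10. Diaz has the fewest and is eliminated.
Round 3: Khan 24, Ito 20. Khan has a majority.

Khan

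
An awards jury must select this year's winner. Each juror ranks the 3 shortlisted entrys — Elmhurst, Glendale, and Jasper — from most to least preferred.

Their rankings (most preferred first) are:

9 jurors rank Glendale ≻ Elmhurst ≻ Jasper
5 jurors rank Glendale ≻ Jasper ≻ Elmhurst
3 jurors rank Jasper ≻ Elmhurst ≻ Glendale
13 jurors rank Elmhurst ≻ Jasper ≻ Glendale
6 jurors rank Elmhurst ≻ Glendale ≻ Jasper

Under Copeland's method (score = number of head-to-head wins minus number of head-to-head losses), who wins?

Elmhurst

Pairwise results:
  Elmhurst vs Glendale: Elmhurst wins 22–14.
  Elmhurst vs Jasper: Elmhurst wins 28–8.
  Glendale vs Jasper: Glendale wins 20–16.
Copeland scores (wins − losses):
  Elmhurst: 2 − 0 = 2
  Glendale: 1 − 1 = 0
  Jasper: 0 − 2 = -2
Elmhurst has the best Copeland score.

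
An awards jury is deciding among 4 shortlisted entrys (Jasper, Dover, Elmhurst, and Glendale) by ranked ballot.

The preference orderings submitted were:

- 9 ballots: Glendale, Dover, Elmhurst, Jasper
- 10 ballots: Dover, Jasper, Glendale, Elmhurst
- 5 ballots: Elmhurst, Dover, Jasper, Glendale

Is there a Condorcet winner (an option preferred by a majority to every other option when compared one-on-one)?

Head-to-head results (24 voters total):
Jasper vs Dover: Dover wins 24–0.
Jasper vs Elmhurst: Elmhurst wins 14–10.
Jasper vs Glendale: Jasper wins 15–9.
Dover vs Elmhurst: Dover wins 19–5.
Dover vs Glendale: Dover wins 15–9.
Elmhurst vs Glendale: Glendale wins 19–5.
Dover beats each rival — Jasper (24–0), Elmhurst (19–5), Glendale (15–9) — so Dover is the Condorcet winner.

Yes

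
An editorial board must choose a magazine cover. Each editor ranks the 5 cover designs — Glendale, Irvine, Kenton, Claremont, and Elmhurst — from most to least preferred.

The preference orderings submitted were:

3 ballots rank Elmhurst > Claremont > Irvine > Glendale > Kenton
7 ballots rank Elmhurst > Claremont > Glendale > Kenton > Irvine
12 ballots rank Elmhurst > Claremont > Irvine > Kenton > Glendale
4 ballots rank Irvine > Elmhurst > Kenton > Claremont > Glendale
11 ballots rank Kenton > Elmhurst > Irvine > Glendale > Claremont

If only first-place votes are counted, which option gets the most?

Elmhurst

First-place vote totals:
  Glendale: 0
  Irvine: 4
  Kenton: 11
  Claremont: 0
  Elmhurst: 22
Elmhurst has the most first-place votes.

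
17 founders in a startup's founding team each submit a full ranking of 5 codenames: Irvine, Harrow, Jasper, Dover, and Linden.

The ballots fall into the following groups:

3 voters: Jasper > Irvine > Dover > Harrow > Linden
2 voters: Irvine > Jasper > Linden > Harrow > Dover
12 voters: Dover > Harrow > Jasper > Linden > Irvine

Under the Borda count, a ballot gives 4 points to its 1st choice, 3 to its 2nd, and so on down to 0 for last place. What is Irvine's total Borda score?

Borda scores:
  Irvine: 3·3 + 2·4 + 12·0 = 17
  Harrow: 3·1 + 2·1 + 12·3 = 41
  Jasper: 3·4 + 2·3 + 12·2 = 42
  Dover: 3·2 + 2·0 + 12·4 = 54
  Linden: 3·0 + 2·2 + 12·1 = 16

17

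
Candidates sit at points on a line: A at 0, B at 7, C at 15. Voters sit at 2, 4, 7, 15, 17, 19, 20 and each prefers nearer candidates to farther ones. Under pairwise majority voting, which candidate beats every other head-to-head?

C

With single-peaked preferences on a line, the Condorcet winner is the candidate closest to the median voter.
The median voter (position 15) is closest to C at 15.
Check: C vs A — voters closer to C: 4 of 7.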